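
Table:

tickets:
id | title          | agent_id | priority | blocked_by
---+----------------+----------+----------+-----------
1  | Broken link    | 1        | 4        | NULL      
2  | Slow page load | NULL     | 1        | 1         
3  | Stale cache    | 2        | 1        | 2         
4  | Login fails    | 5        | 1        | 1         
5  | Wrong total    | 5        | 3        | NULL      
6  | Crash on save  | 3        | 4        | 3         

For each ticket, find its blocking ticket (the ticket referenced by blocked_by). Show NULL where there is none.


This is a self-join: tickets is joined to a second copy of itself, matching each row's blocked_by to another row's id. Use LEFT JOIN so rows with blocked_by=NULL are kept.
  - ticket 1 (Broken link): blocked_by=NULL -> NULL
  - ticket 2 (Slow page load): blocked_by=1 -> Broken link
  - ticket 3 (Stale cache): blocked_by=2 -> Slow page load
  - ticket 4 (Login fails): blocked_by=1 -> Broken link
  - ticket 5 (Wrong total): blocked_by=NULL -> NULL
  - ticket 6 (Crash on save): blocked_by=3 -> Stale cache

SQL:
SELECT a.title AS item, b.title AS blocked_by
FROM tickets a
LEFT JOIN tickets b ON a.blocked_by = b.id

Result:
item           | blocked_by    
---------------+---------------
Broken link    | NULL          
Slow page load | Broken link   
Stale cache    | Slow page load
Login fails    | Broken link   
Wrong total    | NULL          
Crash on save  | Stale cache   


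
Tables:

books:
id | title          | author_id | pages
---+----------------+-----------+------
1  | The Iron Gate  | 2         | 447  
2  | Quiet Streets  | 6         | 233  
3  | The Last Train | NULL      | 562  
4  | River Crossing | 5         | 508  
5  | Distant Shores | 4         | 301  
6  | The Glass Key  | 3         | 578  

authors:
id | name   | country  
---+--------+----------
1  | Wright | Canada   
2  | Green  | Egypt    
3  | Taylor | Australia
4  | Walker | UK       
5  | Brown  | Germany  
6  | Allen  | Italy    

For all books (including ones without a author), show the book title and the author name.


LEFT JOIN keeps every row from books (the left table); where author_id has no match in authors, the author columns become NULL. Walk through each book:
  - book 1 (The Iron Gate): author_id=2 -> matches Green
  - book 2 (Quiet Streets): author_id=6 -> matches Allen
  - book 3 (The Last Train): author_id=NULL, no match -> kept with NULL
  - book 4 (River Crossing): author_id=5 -> matches Brown
  - book 5 (Distant Shores): author_id=4 -> matches Walker
  - book 6 (The Glass Key): author_id=3 -> matches Taylor
All 6 rows appear; 1 has NULL author.

SQL:
SELECT a.title, b.name AS author
FROM books a
LEFT JOIN authors b ON a.author_id = b.id

Result:
title          | author
---------------+-------
The Iron Gate  | Green 
Quiet Streets  | Allen 
The Last Train | NULL  
River Crossing | Brown 
Distant Shores | Walker
The Glass Key  | Taylor


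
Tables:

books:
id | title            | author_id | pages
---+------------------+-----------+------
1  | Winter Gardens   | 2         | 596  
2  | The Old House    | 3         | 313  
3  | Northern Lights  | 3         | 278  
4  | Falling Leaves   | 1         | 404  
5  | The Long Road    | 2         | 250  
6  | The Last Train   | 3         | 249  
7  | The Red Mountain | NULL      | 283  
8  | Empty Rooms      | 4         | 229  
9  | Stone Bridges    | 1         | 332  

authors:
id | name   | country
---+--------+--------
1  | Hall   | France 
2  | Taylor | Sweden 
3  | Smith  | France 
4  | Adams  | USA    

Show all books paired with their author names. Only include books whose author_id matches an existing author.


INNER JOIN keeps only books rows whose author_id matches an id in authors. Walk through each book:
  - book 1 (Winter Gardens): author_id=2 -> matches Taylor
  - book 2 (The Old House): author_id=3 -> matches Smith
  - book 3 (Northern Lights): author_id=3 -> matches Smith
  - book 4 (Falling Leaves): author_id=1 -> matches Hall
  - book 5 (The Long Road): author_id=2 -> matches Taylor
  - book 6 (The Last Train): author_id=3 -> matches Smith
  - book 7 (The Red Mountain): author_id=NULL, no match -> dropped
  - book 8 (Empty Rooms): author_id=4 -> matches Adams
  - book 9 (Stone Bridges): author_id=1 -> matches Hall
So 1 of 9 rows is dropped.

SQL:
SELECT a.title, b.name AS author
FROM books a
INNER JOIN authors b ON a.author_id = b.id

Result:
title           | author
----------------+-------
Winter Gardens  | Taylor
The Old House   | Smith 
Northern Lights | Smith 
Falling Leaves  | Hall  
The Long Road   | Taylor
The Last Train  | Smith 
Empty Rooms     | Adams 
Stone Bridges   | Hall  


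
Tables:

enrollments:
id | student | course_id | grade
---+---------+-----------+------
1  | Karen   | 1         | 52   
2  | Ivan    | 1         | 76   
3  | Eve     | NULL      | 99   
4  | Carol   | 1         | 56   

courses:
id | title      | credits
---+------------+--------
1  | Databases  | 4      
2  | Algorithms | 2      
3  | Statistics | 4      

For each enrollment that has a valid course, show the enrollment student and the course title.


INNER JOIN keeps only enrollments rows whose course_id matches an id in courses. Walk through each enrollment:
  - enrollment 1 (Karen): course_id=1 -> matches Databases
  - enrollment 2 (Ivan): course_id=1 -> matches Databases
  - enrollment 3 (Eve): course_id=NULL, no match -> dropped
  - enrollment 4 (Carol): course_id=1 -> matches Databases
So 1 of 4 rows is dropped.

SQL:
SELECT a.student, b.title AS course
FROM enrollments a
INNER JOIN courses b ON a.course_id = b.id

Result:
student | course   
--------+----------
Karen   | Databases
Ivan    | Databases
Carol   | Databases


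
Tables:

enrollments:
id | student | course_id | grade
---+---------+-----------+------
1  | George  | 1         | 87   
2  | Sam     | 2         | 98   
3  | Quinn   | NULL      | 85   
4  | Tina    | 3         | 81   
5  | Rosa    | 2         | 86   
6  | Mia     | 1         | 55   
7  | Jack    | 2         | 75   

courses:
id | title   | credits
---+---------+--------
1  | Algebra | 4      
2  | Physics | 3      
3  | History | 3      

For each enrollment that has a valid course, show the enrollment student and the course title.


INNER JOIN keeps only enrollments rows whose course_id matches an id in courses. Walk through each enrollment:
  - enrollment 1 (George): course_id=1 -> matches Algebra
  - enrollment 2 (Sam): course_id=2 -> matches Physics
  - enrollment 3 (Quinn): course_id=NULL, no match -> dropped
  - enrollment 4 (Tina): course_id=3 -> matches History
  - enrollment 5 (Rosa): course_id=2 -> matches Physics
  - enrollment 6 (Mia): course_id=1 -> matches Algebra
  - enrollment 7 (Jack): course_id=2 -> matches Physics
So 1 of 7 rows is dropped.

SQL:
SELECT a.student, b.title AS course
FROM enrollments a
INNER JOIN courses b ON a.course_id = b.id

Result:
student | course 
--------+--------
George  | Algebra
Sam     | Physics
Tina    | History
Rosa    | Physics
Mia     | Algebra
Jack    | Physics


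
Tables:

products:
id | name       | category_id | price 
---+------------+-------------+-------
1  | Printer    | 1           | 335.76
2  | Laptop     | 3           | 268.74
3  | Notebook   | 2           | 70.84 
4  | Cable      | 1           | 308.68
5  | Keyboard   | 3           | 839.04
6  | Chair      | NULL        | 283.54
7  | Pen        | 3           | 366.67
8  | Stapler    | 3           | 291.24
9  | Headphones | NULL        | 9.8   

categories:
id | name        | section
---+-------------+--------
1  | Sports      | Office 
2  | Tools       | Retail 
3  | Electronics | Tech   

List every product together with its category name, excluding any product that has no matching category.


INNER JOIN keeps only products rows whose category_id matches an id in categories. Walk through each product:
  - product 1 (Printer): category_id=1 -> matches Sports
  - product 2 (Laptop): category_id=3 -> matches Electronics
  - product 3 (Notebook): category_id=2 -> matches Tools
  - product 4 (Cable): category_id=1 -> matches Sports
  - product 5 (Keyboard): category_id=3 -> matches Electronics
  - product 6 (Chair): category_id=NULL, no match -> dropped
  - product 7 (Pen): category_id=3 -> matches Electronics
  - product 8 (Stapler): category_id=3 -> matches Electronics
  - product 9 (Headphones): category_id=NULL, no match -> dropped
So 2 of 9 rows are dropped.

SQL:
SELECT a.name, b.name AS category
FROM products a
INNER JOIN categories b ON a.category_id = b.id

Result:
name     | category   
---------+------------
Printer  | Sports     
Laptop   | Electronics
Notebook | Tools      
Cable    | Sports     
Keyboard | Electronics
Pen      | Electronics
Stapler  | Electronics


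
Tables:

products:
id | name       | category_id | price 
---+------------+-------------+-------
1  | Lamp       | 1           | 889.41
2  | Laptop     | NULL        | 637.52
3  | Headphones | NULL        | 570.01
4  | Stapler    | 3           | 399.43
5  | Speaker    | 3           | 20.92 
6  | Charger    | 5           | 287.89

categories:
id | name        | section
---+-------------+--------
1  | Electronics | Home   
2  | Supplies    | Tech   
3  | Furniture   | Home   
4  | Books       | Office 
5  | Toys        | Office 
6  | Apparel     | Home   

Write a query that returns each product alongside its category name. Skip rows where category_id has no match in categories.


INNER JOIN keeps only products rows whose category_id matches an id in categories. Walk through each product:
  - product 1 (Lamp): category_id=1 -> matches Electronics
  - product 2 (Laptop): category_id=NULL, no match -> dropped
  - product 3 (Headphones): category_id=NULL, no match -> dropped
  - product 4 (Stapler): category_id=3 -> matches Furniture
  - product 5 (Speaker): category_id=3 -> matches Furniture
  - product 6 (Charger): category_id=5 -> matches Toys
So 2 of 6 rows are dropped.

SQL:
SELECT a.name, b.name AS category
FROM products a
INNER JOIN categories b ON a.category_id = b.id

Result:
name    | category   
--------+------------
Lamp    | Electronics
Stapler | Furniture  
Speaker | Furniture  
Charger | Toys       


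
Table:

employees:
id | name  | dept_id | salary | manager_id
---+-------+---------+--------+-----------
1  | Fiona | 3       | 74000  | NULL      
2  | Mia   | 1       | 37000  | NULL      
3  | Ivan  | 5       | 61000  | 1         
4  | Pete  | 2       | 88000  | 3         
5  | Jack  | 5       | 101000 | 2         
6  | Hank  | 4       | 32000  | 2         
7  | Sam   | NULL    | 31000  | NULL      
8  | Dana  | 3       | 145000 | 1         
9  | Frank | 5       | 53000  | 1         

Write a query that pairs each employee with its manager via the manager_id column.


This is a self-join: employees is joined to a second copy of itself, matching each row's manager_id to another row's id. Use LEFT JOIN so rows with manager_id=NULL are kept.
  - employee 1 (Fiona): manager_id=NULL -> NULL
  - employee 2 (Mia): manager_id=NULL -> NULL
  - employee 3 (Ivan): manager_id=1 -> Fiona
  - employee 4 (Pete): manager_id=3 -> Ivan
  - employee 5 (Jack): manager_id=2 -> Mia
  - employee 6 (Hank): manager_id=2 -> Mia
  - employee 7 (Sam): manager_id=NULL -> NULL
  - employee 8 (Dana): manager_id=1 -> Fiona
  - employee 9 (Frank): manager_id=1 -> Fiona

SQL:
SELECT a.name AS item, b.name AS manager
FROM employees a
LEFT JOIN employees b ON a.manager_id = b.id

Result:
item  | manager
------+--------
Fiona | NULL   
Mia   | NULL   
Ivan  | Fiona  
Pete  | Ivan   
Jack  | Mia    
Hank  | Mia    
Sam   | NULL   
Dana  | Fiona  
Frank | Fiona  


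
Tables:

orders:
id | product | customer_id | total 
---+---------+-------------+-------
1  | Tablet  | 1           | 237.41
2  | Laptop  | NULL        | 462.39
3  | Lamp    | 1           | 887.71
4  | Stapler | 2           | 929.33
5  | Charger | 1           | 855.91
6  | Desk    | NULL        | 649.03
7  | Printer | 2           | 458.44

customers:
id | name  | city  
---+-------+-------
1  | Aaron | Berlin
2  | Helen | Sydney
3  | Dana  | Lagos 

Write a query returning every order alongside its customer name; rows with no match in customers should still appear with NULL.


LEFT JOIN keeps every row from orders (the left table); where customer_id has no match in customers, the customer columns become NULL. Walk through each order:
  - order 1 (Tablet): customer_id=1 -> matches Aaron
  - order 2 (Laptop): customer_id=NULL, no match -> kept with NULL
  - order 3 (Lamp): customer_id=1 -> matches Aaron
  - order 4 (Stapler): customer_id=2 -> matches Helen
  - order 5 (Charger): customer_id=1 -> matches Aaron
  - order 6 (Desk): customer_id=NULL, no match -> kept with NULL
  - order 7 (Printer): customer_id=2 -> matches Helen
All 7 rows appear; 2 have NULL customer.

SQL:
SELECT a.product, b.name AS customer
FROM orders a
LEFT JOIN customers b ON a.customer_id = b.id

Result:
product | customer
--------+---------
Tablet  | Aaron   
Laptop  | NULL    
Lamp    | Aaron   
Stapler | Helen   
Charger | Aaron   
Desk    | NULL    
Printer | Helen   


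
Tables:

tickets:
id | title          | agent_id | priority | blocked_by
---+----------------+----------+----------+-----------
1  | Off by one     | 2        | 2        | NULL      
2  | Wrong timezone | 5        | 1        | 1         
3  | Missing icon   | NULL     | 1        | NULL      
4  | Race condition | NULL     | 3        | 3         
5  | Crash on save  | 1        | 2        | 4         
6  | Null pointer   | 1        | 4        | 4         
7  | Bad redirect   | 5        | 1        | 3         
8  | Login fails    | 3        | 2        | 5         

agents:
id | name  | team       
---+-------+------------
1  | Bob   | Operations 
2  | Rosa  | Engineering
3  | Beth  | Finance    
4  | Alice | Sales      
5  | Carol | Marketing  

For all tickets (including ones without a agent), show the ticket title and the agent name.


LEFT JOIN keeps every row from tickets (the left table); where agent_id has no match in agents, the agent columns become NULL. Walk through each ticket:
  - ticket 1 (Off by one): agent_id=2 -> matches Rosa
  - ticket 2 (Wrong timezone): agent_id=5 -> matches Carol
  - ticket 3 (Missing icon): agent_id=NULL, no match -> kept with NULL
  - ticket 4 (Race condition): agent_id=NULL, no match -> kept with NULL
  - ticket 5 (Crash on save): agent_id=1 -> matches Bob
  - ticket 6 (Null pointer): agent_id=1 -> matches Bob
  - ticket 7 (Bad redirect): agent_id=5 -> matches Carol
  - ticket 8 (Login fails): agent_id=3 -> matches Beth
All 8 rows appear; 2 have NULL agent.

SQL:
SELECT a.title, b.name AS agent
FROM tickets a
LEFT JOIN agents b ON a.agent_id = b.id

Result:
title          | agent
---------------+------
Off by one     | Rosa 
Wrong timezone | Carol
Missing icon   | NULL 
Race condition | NULL 
Crash on save  | Bob  
Null pointer   | Bob  
Bad redirect   | Carol
Login fails    | Beth 


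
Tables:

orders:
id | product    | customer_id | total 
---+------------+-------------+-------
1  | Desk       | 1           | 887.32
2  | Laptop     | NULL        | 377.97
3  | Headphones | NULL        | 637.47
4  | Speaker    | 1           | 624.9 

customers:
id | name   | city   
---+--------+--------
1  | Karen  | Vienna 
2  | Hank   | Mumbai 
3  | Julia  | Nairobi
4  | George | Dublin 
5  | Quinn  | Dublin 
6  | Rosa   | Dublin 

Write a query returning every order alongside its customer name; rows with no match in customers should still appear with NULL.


LEFT JOIN keeps every row from orders (the left table); where customer_id has no match in customers, the customer columns become NULL. Walk through each order:
  - order 1 (Desk): customer_id=1 -> matches Karen
  - order 2 (Laptop): customer_id=NULL, no match -> kept with NULL
  - order 3 (Headphones): customer_id=NULL, no match -> kept with NULL
  - order 4 (Speaker): customer_id=1 -> matches Karen
All 4 rows appear; 2 have NULL customer.

SQL:
SELECT a.product, b.name AS customer
FROM orders a
LEFT JOIN customers b ON a.customer_id = b.id

Result:
product    | customer
-----------+---------
Desk       | Karen   
Laptop     | NULL    
Headphones | NULL    
Speaker    | Karen   


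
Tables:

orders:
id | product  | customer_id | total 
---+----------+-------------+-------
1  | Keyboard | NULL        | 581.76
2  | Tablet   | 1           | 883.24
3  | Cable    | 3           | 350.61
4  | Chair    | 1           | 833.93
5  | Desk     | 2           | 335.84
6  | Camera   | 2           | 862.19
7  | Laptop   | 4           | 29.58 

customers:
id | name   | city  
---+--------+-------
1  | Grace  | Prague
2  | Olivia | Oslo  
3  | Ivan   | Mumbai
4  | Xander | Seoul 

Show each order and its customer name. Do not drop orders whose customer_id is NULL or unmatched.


LEFT JOIN keeps every row from orders (the left table); where customer_id has no match in customers, the customer columns become NULL. Walk through each order:
  - order 1 (Keyboard): customer_id=NULL, no match -> kept with NULL
  - order 2 (Tablet): customer_id=1 -> matches Grace
  - order 3 (Cable): customer_id=3 -> matches Ivan
  - order 4 (Chair): customer_id=1 -> matches Grace
  - order 5 (Desk): customer_id=2 -> matches Olivia
  - order 6 (Camera): customer_id=2 -> matches Olivia
  - order 7 (Laptop): customer_id=4 -> matches Xander
All 7 rows appear; 1 has NULL customer.

SQL:
SELECT a.product, b.name AS customer
FROM orders a
LEFT JOIN customers b ON a.customer_id = b.id

Result:
product  | customer
---------+---------
Keyboard | NULL    
Tablet   | Grace   
Cable    | Ivan    
Chair    | Grace   
Desk     | Olivia  
Camera   | Olivia  
Laptop   | Xander  


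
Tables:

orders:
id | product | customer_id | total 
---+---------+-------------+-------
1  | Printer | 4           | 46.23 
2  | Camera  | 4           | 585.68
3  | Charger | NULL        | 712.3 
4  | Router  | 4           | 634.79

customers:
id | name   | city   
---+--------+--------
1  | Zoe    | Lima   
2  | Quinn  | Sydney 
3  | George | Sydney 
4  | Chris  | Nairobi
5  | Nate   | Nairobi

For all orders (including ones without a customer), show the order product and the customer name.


LEFT JOIN keeps every row from orders (the left table); where customer_id has no match in customers, the customer columns become NULL. Walk through each order:
  - order 1 (Printer): customer_id=4 -> matches Chris
  - order 2 (Camera): customer_id=4 -> matches Chris
  - order 3 (Charger): customer_id=NULL, no match -> kept with NULL
  - order 4 (Router): customer_id=4 -> matches Chris
All 4 rows appear; 1 has NULL customer.

SQL:
SELECT a.product, b.name AS customer
FROM orders a
LEFT JOIN customers b ON a.customer_id = b.id

Result:
product | customer
--------+---------
Printer | Chris   
Camera  | Chris   
Charger | NULL    
Router  | Chris   


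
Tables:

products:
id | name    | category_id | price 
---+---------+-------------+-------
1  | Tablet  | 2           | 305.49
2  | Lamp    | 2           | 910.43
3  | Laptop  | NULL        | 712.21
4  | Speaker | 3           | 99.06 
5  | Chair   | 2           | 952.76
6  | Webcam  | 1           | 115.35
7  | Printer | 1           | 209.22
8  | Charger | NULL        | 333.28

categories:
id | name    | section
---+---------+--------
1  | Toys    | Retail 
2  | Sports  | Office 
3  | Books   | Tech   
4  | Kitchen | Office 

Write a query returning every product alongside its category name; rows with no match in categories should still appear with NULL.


LEFT JOIN keeps every row from products (the left table); where category_id has no match in categories, the category columns become NULL. Walk through each product:
  - product 1 (Tablet): category_id=2 -> matches Sports
  - product 2 (Lamp): category_id=2 -> matches Sports
  - product 3 (Laptop): category_id=NULL, no match -> kept with NULL
  - product 4 (Speaker): category_id=3 -> matches Books
  - product 5 (Chair): category_id=2 -> matches Sports
  - product 6 (Webcam): category_id=1 -> matches Toys
  - product 7 (Printer): category_id=1 -> matches Toys
  - product 8 (Charger): category_id=NULL, no match -> kept with NULL
All 8 rows appear; 2 have NULL category.

SQL:
SELECT a.name, b.name AS category
FROM products a
LEFT JOIN categories b ON a.category_id = b.id

Result:
name    | category
--------+---------
Tablet  | Sports  
Lamp    | Sports  
Laptop  | NULL    
Speaker | Books   
Chair   | Sports  
Webcam  | Toys    
Printer | Toys    
Charger | NULL    


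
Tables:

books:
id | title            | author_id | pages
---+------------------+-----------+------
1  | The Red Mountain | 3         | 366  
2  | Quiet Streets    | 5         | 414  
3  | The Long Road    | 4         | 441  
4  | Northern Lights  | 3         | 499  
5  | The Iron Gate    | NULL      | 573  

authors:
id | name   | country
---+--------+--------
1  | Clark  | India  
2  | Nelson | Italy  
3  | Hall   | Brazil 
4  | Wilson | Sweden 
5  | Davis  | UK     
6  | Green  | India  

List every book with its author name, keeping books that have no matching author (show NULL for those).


LEFT JOIN keeps every row from books (the left table); where author_id has no match in authors, the author columns become NULL. Walk through each book:
  - book 1 (The Red Mountain): author_id=3 -> matches Hall
  - book 2 (Quiet Streets): author_id=5 -> matches Davis
  - book 3 (The Long Road): author_id=4 -> matches Wilson
  - book 4 (Northern Lights): author_id=3 -> matches Hall
  - book 5 (The Iron Gate): author_id=NULL, no match -> kept with NULL
All 5 rows appear; 1 has NULL author.

SQL:
SELECT a.title, b.name AS author
FROM books a
LEFT JOIN authors b ON a.author_id = b.id

Result:
title            | author
-----------------+-------
The Red Mountain | Hall  
Quiet Streets    | Davis 
The Long Road    | Wilson
Northern Lights  | Hall  
The Iron Gate    | NULL  


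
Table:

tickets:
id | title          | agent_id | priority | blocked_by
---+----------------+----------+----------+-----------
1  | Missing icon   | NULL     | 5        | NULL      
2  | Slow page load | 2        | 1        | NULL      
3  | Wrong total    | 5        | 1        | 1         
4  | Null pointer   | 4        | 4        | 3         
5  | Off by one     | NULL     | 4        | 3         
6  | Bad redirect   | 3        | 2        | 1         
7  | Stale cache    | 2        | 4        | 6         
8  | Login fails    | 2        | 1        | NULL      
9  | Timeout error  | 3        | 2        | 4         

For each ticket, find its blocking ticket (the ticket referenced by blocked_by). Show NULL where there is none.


This is a self-join: tickets is joined to a second copy of itself, matching each row's blocked_by to another row's id. Use LEFT JOIN so rows with blocked_by=NULL are kept.
  - ticket 1 (Missing icon): blocked_by=NULL -> NULL
  - ticket 2 (Slow page load): blocked_by=NULL -> NULL
  - ticket 3 (Wrong total): blocked_by=1 -> Missing icon
  - ticket 4 (Null pointer): blocked_by=3 -> Wrong total
  - ticket 5 (Off by one): blocked_by=3 -> Wrong total
  - ticket 6 (Bad redirect): blocked_by=1 -> Missing icon
  - ticket 7 (Stale cache): blocked_by=6 -> Bad redirect
  - ticket 8 (Login fails): blocked_by=NULL -> NULL
  - ticket 9 (Timeout error): blocked_by=4 -> Null pointer

SQL:
SELECT a.title AS item, b.title AS blocked_by
FROM tickets a
LEFT JOIN tickets b ON a.blocked_by = b.id

Result:
item           | blocked_by  
---------------+-------------
Missing icon   | NULL        
Slow page load | NULL        
Wrong total    | Missing icon
Null pointer   | Wrong total 
Off by one     | Wrong total 
Bad redirect   | Missing icon
Stale cache    | Bad redirect
Login fails    | NULL        
Timeout error  | Null pointer


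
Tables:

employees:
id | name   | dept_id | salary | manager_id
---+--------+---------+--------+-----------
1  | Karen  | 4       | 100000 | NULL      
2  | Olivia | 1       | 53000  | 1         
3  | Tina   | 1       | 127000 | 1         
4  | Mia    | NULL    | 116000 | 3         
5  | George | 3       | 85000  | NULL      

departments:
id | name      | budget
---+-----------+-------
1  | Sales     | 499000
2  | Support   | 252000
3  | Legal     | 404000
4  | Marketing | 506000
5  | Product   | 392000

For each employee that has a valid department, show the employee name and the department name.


INNER JOIN keeps only employees rows whose dept_id matches an id in departments. Walk through each employee:
  - employee 1 (Karen): dept_id=4 -> matches Marketing
  - employee 2 (Olivia): dept_id=1 -> matches Sales
  - employee 3 (Tina): dept_id=1 -> matches Sales
  - employee 4 (Mia): dept_id=NULL, no match -> dropped
  - employee 5 (George): dept_id=3 -> matches Legal
So 1 of 5 rows is dropped.

SQL:
SELECT a.name, b.name AS department
FROM employees a
INNER JOIN departments b ON a.dept_id = b.id

Result:
name   | department
-------+-----------
Karen  | Marketing 
Olivia | Sales     
Tina   | Sales     
George | Legal     


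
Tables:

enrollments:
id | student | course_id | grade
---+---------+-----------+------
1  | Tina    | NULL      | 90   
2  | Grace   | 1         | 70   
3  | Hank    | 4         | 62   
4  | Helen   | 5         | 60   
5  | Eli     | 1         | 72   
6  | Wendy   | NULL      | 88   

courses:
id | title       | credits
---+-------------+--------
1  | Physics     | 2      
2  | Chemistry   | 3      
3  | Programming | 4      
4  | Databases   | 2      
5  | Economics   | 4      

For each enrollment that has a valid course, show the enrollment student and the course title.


INNER JOIN keeps only enrollments rows whose course_id matches an id in courses. Walk through each enrollment:
  - enrollment 1 (Tina): course_id=NULL, no match -> dropped
  - enrollment 2 (Grace): course_id=1 -> matches Physics
  - enrollment 3 (Hank): course_id=4 -> matches Databases
  - enrollment 4 (Helen): course_id=5 -> matches Economics
  - enrollment 5 (Eli): course_id=1 -> matches Physics
  - enrollment 6 (Wendy): course_id=NULL, no match -> dropped
So 2 of 6 rows are dropped.

SQL:
SELECT a.student, b.title AS course
FROM enrollments a
INNER JOIN courses b ON a.course_id = b.id

Result:
student | course   
--------+----------
Grace   | Physics  
Hank    | Databases
Helen   | Economics
Eli     | Physics  


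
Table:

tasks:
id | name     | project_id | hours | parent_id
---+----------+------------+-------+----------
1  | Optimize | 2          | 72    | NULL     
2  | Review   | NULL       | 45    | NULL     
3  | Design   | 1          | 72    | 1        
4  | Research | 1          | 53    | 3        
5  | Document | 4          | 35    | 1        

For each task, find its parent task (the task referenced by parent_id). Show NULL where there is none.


This is a self-join: tasks is joined to a second copy of itself, matching each row's parent_id to another row's id. Use LEFT JOIN so rows with parent_id=NULL are kept.
  - task 1 (Optimize): parent_id=NULL -> NULL
  - task 2 (Review): parent_id=NULL -> NULL
  - task 3 (Design): parent_id=1 -> Optimize
  - task 4 (Research): parent_id=3 -> Design
  - task 5 (Document): parent_id=1 -> Optimize

SQL:
SELECT a.name AS item, b.name AS parent
FROM tasks a
LEFT JOIN tasks b ON a.parent_id = b.id

Result:
item     | parent  
---------+---------
Optimize | NULL    
Review   | NULL    
Design   | Optimize
Research | Design  
Document | Optimize


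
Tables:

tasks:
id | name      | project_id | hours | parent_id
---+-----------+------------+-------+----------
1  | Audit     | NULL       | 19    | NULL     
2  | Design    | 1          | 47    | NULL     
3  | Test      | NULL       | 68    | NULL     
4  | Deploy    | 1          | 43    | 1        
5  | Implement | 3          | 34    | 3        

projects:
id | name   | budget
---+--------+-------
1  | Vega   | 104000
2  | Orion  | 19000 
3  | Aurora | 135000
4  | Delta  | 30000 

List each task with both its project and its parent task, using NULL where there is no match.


Two LEFT JOINs from the same base table tasks: one to projects via project_id, one to tasks itself via parent_id. Both are LEFT so every task is preserved.
Match against projects:
  - task 1 (Audit): project_id=NULL, no match -> kept with NULL
  - task 2 (Design): project_id=1 -> matches Vega
  - task 3 (Test): project_id=NULL, no match -> kept with NULL
  - task 4 (Deploy): project_id=1 -> matches Vega
  - task 5 (Implement): project_id=3 -> matches Aurora
Match against tasks (self):
  - task 1 (Audit): parent_id=NULL -> NULL
  - task 2 (Design): parent_id=NULL -> NULL
  - task 3 (Test): parent_id=NULL -> NULL
  - task 4 (Deploy): parent_id=1 -> Audit
  - task 5 (Implement): parent_id=3 -> Test

SQL:
SELECT a.name, b.name AS project, c.name AS parent
FROM tasks a
LEFT JOIN projects b ON a.project_id = b.id
LEFT JOIN tasks c ON a.parent_id = c.id

Result:
name      | project | parent
----------+---------+-------
Audit     | NULL    | NULL  
Design    | Vega    | NULL  
Test      | NULL    | NULL  
Deploy    | Vega    | Audit 
Implement | Aurora  | Test  


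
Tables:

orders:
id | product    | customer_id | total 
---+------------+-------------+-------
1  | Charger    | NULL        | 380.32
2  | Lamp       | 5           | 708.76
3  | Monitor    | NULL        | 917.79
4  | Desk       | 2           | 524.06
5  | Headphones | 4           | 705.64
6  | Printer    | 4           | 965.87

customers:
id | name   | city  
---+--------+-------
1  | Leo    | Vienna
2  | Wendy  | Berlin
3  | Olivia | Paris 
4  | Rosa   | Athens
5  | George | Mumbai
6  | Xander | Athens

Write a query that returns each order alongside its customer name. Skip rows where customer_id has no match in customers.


INNER JOIN keeps only orders rows whose customer_id matches an id in customers. Walk through each order:
  - order 1 (Charger): customer_id=NULL, no match -> dropped
  - order 2 (Lamp): customer_id=5 -> matches George
  - order 3 (Monitor): customer_id=NULL, no match -> dropped
  - order 4 (Desk): customer_id=2 -> matches Wendy
  - order 5 (Headphones): customer_id=4 -> matches Rosa
  - order 6 (Printer): customer_id=4 -> matches Rosa
So 2 of 6 rows are dropped.

SQL:
SELECT a.product, b.name AS customer
FROM orders a
INNER JOIN customers b ON a.customer_id = b.id

Result:
product    | customer
-----------+---------
Lamp       | George  
Desk       | Wendy   
Headphones | Rosa    
Printer    | Rosa    


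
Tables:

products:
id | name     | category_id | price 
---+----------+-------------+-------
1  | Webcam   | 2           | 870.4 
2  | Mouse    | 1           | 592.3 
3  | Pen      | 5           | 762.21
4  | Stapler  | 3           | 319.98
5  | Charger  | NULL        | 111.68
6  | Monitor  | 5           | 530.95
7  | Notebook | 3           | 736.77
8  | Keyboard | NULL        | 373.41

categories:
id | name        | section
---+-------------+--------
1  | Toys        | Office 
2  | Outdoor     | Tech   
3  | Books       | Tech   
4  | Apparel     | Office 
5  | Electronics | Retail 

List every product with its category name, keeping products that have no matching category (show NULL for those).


LEFT JOIN keeps every row from products (the left table); where category_id has no match in categories, the category columns become NULL. Walk through each product:
  - product 1 (Webcam): category_id=2 -> matches Outdoor
  - product 2 (Mouse): category_id=1 -> matches Toys
  - product 3 (Pen): category_id=5 -> matches Electronics
  - product 4 (Stapler): category_id=3 -> matches Books
  - product 5 (Charger): category_id=NULL, no match -> kept with NULL
  - product 6 (Monitor): category_id=5 -> matches Electronics
  - product 7 (Notebook): category_id=3 -> matches Books
  - product 8 (Keyboard): category_id=NULL, no match -> kept with NULL
All 8 rows appear; 2 have NULL category.

SQL:
SELECT a.name, b.name AS category
FROM products a
LEFT JOIN categories b ON a.category_id = b.id

Result:
name     | category   
---------+------------
Webcam   | Outdoor    
Mouse    | Toys       
Pen      | Electronics
Stapler  | Books      
Charger  | NULL       
Monitor  | Electronics
Notebook | Books      
Keyboard | NULL       


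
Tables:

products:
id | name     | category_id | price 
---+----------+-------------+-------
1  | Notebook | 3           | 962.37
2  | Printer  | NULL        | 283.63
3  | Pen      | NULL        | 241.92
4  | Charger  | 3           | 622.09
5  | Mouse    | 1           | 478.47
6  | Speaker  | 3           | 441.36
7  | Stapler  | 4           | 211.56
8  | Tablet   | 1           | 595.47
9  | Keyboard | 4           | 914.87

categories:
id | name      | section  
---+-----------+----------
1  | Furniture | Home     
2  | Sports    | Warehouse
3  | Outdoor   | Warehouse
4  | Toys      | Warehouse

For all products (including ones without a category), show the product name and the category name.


LEFT JOIN keeps every row from products (the left table); where category_id has no match in categories, the category columns become NULL. Walk through each product:
  - product 1 (Notebook): category_id=3 -> matches Outdoor
  - product 2 (Printer): category_id=NULL, no match -> kept with NULL
  - product 3 (Pen): category_id=NULL, no match -> kept with NULL
  - product 4 (Charger): category_id=3 -> matches Outdoor
  - product 5 (Mouse): category_id=1 -> matches Furniture
  - product 6 (Speaker): category_id=3 -> matches Outdoor
  - product 7 (Stapler): category_id=4 -> matches Toys
  - product 8 (Tablet): category_id=1 -> matches Furniture
  - product 9 (Keyboard): category_id=4 -> matches Toys
All 9 rows appear; 2 have NULL category.

SQL:
SELECT a.name, b.name AS category
FROM products a
LEFT JOIN categories b ON a.category_id = b.id

Result:
name     | category 
---------+----------
Notebook | Outdoor  
Printer  | NULL     
Pen      | NULL     
Charger  | Outdoor  
Mouse    | Furniture
Speaker  | Outdoor  
Stapler  | Toys     
Tablet   | Furniture
Keyboard | Toys     


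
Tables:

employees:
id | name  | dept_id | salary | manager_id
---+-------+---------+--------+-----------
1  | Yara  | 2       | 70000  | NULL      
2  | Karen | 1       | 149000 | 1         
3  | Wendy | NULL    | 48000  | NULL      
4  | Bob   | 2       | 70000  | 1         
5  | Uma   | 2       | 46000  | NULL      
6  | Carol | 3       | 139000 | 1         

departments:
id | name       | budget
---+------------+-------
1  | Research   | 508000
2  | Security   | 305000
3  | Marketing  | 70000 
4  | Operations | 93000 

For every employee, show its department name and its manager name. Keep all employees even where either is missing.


Two LEFT JOINs from the same base table employees: one to departments via dept_id, one to employees itself via manager_id. Both are LEFT so every employee is preserved.
Match against departments:
  - employee 1 (Yara): dept_id=2 -> matches Security
  - employee 2 (Karen): dept_id=1 -> matches Research
  - employee 3 (Wendy): dept_id=NULL, no match -> kept with NULL
  - employee 4 (Bob): dept_id=2 -> matches Security
  - employee 5 (Uma): dept_id=2 -> matches Security
  - employee 6 (Carol): dept_id=3 -> matches Marketing
Match against employees (self):
  - employee 1 (Yara): manager_id=NULL -> NULL
  - employee 2 (Karen): manager_id=1 -> Yara
  - employee 3 (Wendy): manager_id=NULL -> NULL
  - employee 4 (Bob): manager_id=1 -> Yara
  - employee 5 (Uma): manager_id=NULL -> NULL
  - employee 6 (Carol): manager_id=1 -> Yara

SQL:
SELECT a.name, b.name AS department, c.name AS manager
FROM employees a
LEFT JOIN departments b ON a.dept_id = b.id
LEFT JOIN employees c ON a.manager_id = c.id

Result:
name  | department | manager
------+------------+--------
Yara  | Security   | NULL   
Karen | Research   | Yara   
Wendy | NULL       | NULL   
Bob   | Security   | Yara   
Uma   | Security   | NULL   
Carol | Marketing  | Yara   


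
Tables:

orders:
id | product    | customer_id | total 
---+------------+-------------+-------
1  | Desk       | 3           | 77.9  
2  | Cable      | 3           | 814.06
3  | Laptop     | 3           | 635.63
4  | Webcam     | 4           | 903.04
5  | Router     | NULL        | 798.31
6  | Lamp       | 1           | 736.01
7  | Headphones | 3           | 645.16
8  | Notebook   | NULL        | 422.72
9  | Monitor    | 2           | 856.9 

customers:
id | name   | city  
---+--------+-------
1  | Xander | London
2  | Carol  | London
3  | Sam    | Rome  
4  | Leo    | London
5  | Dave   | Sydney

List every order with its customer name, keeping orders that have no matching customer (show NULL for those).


LEFT JOIN keeps every row from orders (the left table); where customer_id has no match in customers, the customer columns become NULL. Walk through each order:
  - order 1 (Desk): customer_id=3 -> matches Sam
  - order 2 (Cable): customer_id=3 -> matches Sam
  - order 3 (Laptop): customer_id=3 -> matches Sam
  - order 4 (Webcam): customer_id=4 -> matches Leo
  - order 5 (Router): customer_id=NULL, no match -> kept with NULL
  - order 6 (Lamp): customer_id=1 -> matches Xander
  - order 7 (Headphones): customer_id=3 -> matches Sam
  - order 8 (Notebook): customer_id=NULL, no match -> kept with NULL
  - order 9 (Monitor): customer_id=2 -> matches Carol
All 9 rows appear; 2 have NULL customer.

SQL:
SELECT a.product, b.name AS customer
FROM orders a
LEFT JOIN customers b ON a.customer_id = b.id

Result:
product    | customer
-----------+---------
Desk       | Sam     
Cable      | Sam     
Laptop     | Sam     
Webcam     | Leo     
Router     | NULL    
Lamp       | Xander  
Headphones | Sam     
Notebook   | NULL    
Monitor    | Carol   


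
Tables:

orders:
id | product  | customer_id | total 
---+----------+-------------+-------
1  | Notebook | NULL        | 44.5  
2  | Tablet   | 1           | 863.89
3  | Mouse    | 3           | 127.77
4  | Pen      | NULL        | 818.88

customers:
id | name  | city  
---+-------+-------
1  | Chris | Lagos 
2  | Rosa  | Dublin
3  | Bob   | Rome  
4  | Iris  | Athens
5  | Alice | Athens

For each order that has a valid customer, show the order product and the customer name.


INNER JOIN keeps only orders rows whose customer_id matches an id in customers. Walk through each order:
  - order 1 (Notebook): customer_id=NULL, no match -> dropped
  - order 2 (Tablet): customer_id=1 -> matches Chris
  - order 3 (Mouse): customer_id=3 -> matches Bob
  - order 4 (Pen): customer_id=NULL, no match -> dropped
So 2 of 4 rows are dropped.

SQL:
SELECT a.product, b.name AS customer
FROM orders a
INNER JOIN customers b ON a.customer_id = b.id

Result:
product | customer
--------+---------
Tablet  | Chris   
Mouse   | Bob     


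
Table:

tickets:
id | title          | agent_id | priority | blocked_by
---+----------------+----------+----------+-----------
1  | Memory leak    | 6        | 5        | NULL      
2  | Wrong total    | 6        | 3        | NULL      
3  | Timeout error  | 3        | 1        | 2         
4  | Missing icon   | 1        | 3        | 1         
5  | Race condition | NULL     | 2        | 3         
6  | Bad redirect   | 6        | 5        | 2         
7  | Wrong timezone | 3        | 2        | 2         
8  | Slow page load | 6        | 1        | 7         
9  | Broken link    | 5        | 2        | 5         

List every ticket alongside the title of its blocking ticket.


This is a self-join: tickets is joined to a second copy of itself, matching each row's blocked_by to another row's id. Use LEFT JOIN so rows with blocked_by=NULL are kept.
  - ticket 1 (Memory leak): blocked_by=NULL -> NULL
  - ticket 2 (Wrong total): blocked_by=NULL -> NULL
  - ticket 3 (Timeout error): blocked_by=2 -> Wrong total
  - ticket 4 (Missing icon): blocked_by=1 -> Memory leak
  - ticket 5 (Race condition): blocked_by=3 -> Timeout error
  - ticket 6 (Bad redirect): blocked_by=2 -> Wrong total
  - ticket 7 (Wrong timezone): blocked_by=2 -> Wrong total
  - ticket 8 (Slow page load): blocked_by=7 -> Wrong timezone
  - ticket 9 (Broken link): blocked_by=5 -> Race condition

SQL:
SELECT a.title AS item, b.title AS blocked_by
FROM tickets a
LEFT JOIN tickets b ON a.blocked_by = b.id

Result:
item           | blocked_by    
---------------+---------------
Memory leak    | NULL          
Wrong total    | NULL          
Timeout error  | Wrong total   
Missing icon   | Memory leak   
Race condition | Timeout error 
Bad redirect   | Wrong total   
Wrong timezone | Wrong total   
Slow page load | Wrong timezone
Broken link    | Race condition


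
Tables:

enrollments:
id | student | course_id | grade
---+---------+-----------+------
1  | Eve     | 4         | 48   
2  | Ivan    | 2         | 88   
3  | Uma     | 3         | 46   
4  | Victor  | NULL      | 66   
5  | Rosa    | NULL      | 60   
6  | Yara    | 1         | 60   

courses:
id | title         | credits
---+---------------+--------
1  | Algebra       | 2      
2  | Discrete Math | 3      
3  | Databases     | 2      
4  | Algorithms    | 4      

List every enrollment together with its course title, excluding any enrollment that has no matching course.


INNER JOIN keeps only enrollments rows whose course_id matches an id in courses. Walk through each enrollment:
  - enrollment 1 (Eve): course_id=4 -> matches Algorithms
  - enrollment 2 (Ivan): course_id=2 -> matches Discrete Math
  - enrollment 3 (Uma): course_id=3 -> matches Databases
  - enrollment 4 (Victor): course_id=NULL, no match -> dropped
  - enrollment 5 (Rosa): course_id=NULL, no match -> dropped
  - enrollment 6 (Yara): course_id=1 -> matches Algebra
So 2 of 6 rows are dropped.

SQL:
SELECT a.student, b.title AS course
FROM enrollments a
INNER JOIN courses b ON a.course_id = b.id

Result:
student | course       
--------+--------------
Eve     | Algorithms   
Ivan    | Discrete Math
Uma     | Databases    
Yara    | Algebra      
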